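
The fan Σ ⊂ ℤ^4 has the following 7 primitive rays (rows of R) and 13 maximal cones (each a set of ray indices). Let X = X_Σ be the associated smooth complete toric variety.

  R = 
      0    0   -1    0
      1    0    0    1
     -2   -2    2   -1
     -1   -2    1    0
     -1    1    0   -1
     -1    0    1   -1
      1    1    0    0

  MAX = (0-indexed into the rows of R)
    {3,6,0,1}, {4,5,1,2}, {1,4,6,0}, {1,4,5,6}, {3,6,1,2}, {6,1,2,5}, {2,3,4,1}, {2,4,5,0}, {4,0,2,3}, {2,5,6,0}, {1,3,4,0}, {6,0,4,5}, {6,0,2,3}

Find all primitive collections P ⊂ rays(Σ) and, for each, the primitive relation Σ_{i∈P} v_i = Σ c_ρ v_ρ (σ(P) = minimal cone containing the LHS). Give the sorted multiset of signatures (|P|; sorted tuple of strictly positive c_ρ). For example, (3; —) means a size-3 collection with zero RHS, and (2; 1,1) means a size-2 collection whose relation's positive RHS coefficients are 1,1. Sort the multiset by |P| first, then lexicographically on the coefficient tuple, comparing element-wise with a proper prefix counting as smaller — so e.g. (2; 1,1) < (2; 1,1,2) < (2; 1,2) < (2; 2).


5 collections generate NE(X_Σ); each relation:

  P = {3,5}:  v_{3} + v_{5} = v_{2}  ⇒ sig = (2; 1)
  P = {0,1,5}:  v_{0} + v_{1} + v_{5} = 0  ⇒ sig = (3; —)
  P = {0,1,2}:  v_{0} + v_{1} + v_{2} = v_{3}  ⇒ sig = (3; 1)
  P = {3,4,6}:  v_{3} + v_{4} + v_{6} = v_{5}  ⇒ sig = (3; 1)
  P = {2,4,6}:  v_{2} + v_{4} + v_{6} = 2·v_{5}  ⇒ sig = (3; 2)

so the primitive-relation signature multiset is
    |P|=2: 1 collection, coeffs (1)
    |P|=3: 4 collections, coeffs (), (1), (1), (2)


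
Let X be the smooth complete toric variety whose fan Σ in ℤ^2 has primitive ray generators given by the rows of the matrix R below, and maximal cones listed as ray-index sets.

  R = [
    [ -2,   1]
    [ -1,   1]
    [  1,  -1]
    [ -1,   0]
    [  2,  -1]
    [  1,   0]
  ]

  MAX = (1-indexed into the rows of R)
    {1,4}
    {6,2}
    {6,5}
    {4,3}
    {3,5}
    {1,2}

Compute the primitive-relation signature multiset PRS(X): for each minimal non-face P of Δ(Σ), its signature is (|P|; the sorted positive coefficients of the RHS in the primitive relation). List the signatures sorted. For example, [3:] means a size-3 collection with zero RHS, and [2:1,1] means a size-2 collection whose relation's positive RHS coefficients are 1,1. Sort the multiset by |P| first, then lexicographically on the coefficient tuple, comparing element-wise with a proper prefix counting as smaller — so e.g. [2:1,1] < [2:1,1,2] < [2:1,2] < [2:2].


The 9 primitive collections of Σ (r=6, n=2):

  • {1,5}:  v_{1} + v_{5} = 0  so sig = [2:]
  • {2,3}:  v_{2} + v_{3} = 0  so sig = [2:]
  • {4,6}:  v_{4} + v_{6} = 0  so sig = [2:]
  • {1,3}:  v_{1} + v_{3} = v_{4}  so sig = [2:1]
  • {1,6}:  v_{1} + v_{6} = v_{2}  so sig = [2:1]
  • {2,4}:  v_{2} + v_{4} = v_{1}  so sig = [2:1]
  • {2,5}:  v_{2} + v_{5} = v_{6}  so sig = [2:1]
  • {3,6}:  v_{3} + v_{6} = v_{5}  so sig = [2:1]
  • {4,5}:  v_{4} + v_{5} = v_{3}  so sig = [2:1]

Signatures (|P|; sorted positive RHS coefficients), sorted:
    [2:]
    [2:]
    [2:]
    [2:1]
    [2:1]
    [2:1]
    [2:1]
    [2:1]
    [2:1]


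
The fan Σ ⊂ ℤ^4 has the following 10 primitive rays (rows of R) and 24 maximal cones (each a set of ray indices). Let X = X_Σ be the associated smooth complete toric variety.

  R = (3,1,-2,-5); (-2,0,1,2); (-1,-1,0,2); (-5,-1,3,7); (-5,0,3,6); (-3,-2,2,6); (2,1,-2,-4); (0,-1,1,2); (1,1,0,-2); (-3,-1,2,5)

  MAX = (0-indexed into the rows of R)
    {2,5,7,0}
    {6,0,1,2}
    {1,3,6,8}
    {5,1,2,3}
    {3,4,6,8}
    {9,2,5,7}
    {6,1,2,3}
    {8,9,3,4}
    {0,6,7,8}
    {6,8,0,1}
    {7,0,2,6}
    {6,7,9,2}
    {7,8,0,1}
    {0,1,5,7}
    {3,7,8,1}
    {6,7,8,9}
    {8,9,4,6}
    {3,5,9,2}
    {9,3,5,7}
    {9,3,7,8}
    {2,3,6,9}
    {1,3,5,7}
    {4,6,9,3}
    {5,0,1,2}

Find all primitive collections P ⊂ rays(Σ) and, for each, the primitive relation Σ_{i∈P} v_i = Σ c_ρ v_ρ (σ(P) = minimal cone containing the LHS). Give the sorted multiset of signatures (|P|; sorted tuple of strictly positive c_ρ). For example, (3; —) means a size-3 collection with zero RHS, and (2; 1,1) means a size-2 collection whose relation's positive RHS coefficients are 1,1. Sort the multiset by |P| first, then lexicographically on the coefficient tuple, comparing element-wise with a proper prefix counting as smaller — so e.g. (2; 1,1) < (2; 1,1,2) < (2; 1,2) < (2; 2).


Primitive collections (16):

  {0,9}:  v_{0} + v_{9} = 0  ⟹  sig = (2; —)
  {2,8}:  v_{2} + v_{8} = 0  ⟹  sig = (2; —)
  {0,3}:  v_{0} + v_{3} = v_{1}  ⟹  sig = (2; 1)
  {1,9}:  v_{1} + v_{9} = v_{3}  ⟹  sig = (2; 1)
  {5,6}:  v_{5} + v_{6} = v_{2}  ⟹  sig = (2; 1)
  {4,5}:  v_{4} + v_{5} = v_{3} + v_{9}  ⟹  sig = (2; 1,1)
  {5,8}:  v_{5} + v_{8} = v_{1} + v_{7}  ⟹  sig = (2; 1,1)
  {0,4}:  v_{0} + v_{4} = v_{3} + v_{6} + v_{8}  ⟹  sig = (2; 1,1,1)
  {2,4}:  v_{2} + v_{4} = v_{3} + v_{6} + v_{9}  ⟹  sig = (2; 1,1,1)
  {1,4}:  v_{1} + v_{4} = 2·v_{3} + v_{6} + v_{8}  ⟹  sig = (2; 1,1,2)
  {4,7}:  v_{4} + v_{7} = v_{8} + 2·v_{9}  ⟹  sig = (2; 1,2)
  {1,6,7}:  v_{1} + v_{6} + v_{7} = 0  ⟹  sig = (3; —)
  {1,2,7}:  v_{1} + v_{2} + v_{7} = v_{5}  ⟹  sig = (3; 1)
  {3,6,7}:  v_{3} + v_{6} + v_{7} = v_{9}  ⟹  sig = (3; 1)
  {2,3,7}:  v_{2} + v_{3} + v_{7} = v_{5} + v_{9}  ⟹  sig = (3; 1,1)
  {3,6,8,9}:  v_{3} + v_{6} + v_{8} + v_{9} = v_{4}  ⟹  sig = (4; 1)

so the primitive-relation signature multiset is
    (2; —)
    (2; —)
    (2; 1)
    (2; 1)
    (2; 1)
    (2; 1,1)
    (2; 1,1)
    (2; 1,1,1)
    (2; 1,1,1)
    (2; 1,1,2)
    (2; 1,2)
    (3; —)
    (3; 1)
    (3; 1)
    (3; 1,1)
    (4; 1)


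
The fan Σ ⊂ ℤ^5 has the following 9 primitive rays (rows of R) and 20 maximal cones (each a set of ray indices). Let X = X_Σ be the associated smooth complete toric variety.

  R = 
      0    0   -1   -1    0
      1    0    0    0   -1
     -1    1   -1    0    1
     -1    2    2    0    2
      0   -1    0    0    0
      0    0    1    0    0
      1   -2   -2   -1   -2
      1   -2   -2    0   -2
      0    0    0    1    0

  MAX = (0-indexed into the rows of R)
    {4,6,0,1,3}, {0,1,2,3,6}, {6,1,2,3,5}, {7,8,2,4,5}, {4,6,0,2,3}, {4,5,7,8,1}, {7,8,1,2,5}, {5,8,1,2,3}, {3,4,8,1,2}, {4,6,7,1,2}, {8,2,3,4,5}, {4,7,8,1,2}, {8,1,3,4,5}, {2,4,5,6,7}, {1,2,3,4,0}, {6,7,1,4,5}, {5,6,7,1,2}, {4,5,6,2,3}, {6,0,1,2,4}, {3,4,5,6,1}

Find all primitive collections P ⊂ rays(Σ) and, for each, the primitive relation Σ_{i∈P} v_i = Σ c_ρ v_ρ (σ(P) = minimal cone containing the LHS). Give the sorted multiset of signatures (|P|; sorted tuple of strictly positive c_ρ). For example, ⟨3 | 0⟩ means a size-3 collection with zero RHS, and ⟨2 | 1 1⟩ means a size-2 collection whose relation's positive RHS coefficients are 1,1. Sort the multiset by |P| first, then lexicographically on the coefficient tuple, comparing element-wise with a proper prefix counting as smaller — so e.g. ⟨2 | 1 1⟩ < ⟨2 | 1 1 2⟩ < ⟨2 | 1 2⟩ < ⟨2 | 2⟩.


7 minimal non-faces of Δ(Σ) (on 9 rays):

  P={3,7}:  v_{3} + v_{7} = 0  so sig = ⟨2 | 0⟩
  P={6,8}:  v_{6} + v_{8} = v_{7}  so sig = ⟨2 | 1⟩
  P={0,5}:  v_{0} + v_{5} = v_{3} + v_{6}  so sig = ⟨2 | 1 1⟩
  P={0,8}:  v_{0} + v_{8} = v_{1} + v_{2} + v_{4}  so sig = ⟨2 | 1 1 1⟩
  P={0,7}:  v_{0} + v_{7} = v_{1} + v_{2} + v_{4} + v_{6}  so sig = ⟨2 | 1 1 1 1⟩
  P={1,2,4,5}:  v_{1} + v_{2} + v_{4} + v_{5} = 0  so sig = ⟨4 | 0⟩
  P={1,2,3,4,6}:  v_{1} + v_{2} + v_{3} + v_{4} + v_{6} = v_{0}  so sig = ⟨5 | 1⟩

so the primitive-relation signature multiset is
    |P|=2: 5 collections, coeffs (), (1), (1,1), (1,1,1), (1,1,1,1)
    |P|=4: 1 collection, coeffs ()
    |P|=5: 1 collection, coeffs (1)


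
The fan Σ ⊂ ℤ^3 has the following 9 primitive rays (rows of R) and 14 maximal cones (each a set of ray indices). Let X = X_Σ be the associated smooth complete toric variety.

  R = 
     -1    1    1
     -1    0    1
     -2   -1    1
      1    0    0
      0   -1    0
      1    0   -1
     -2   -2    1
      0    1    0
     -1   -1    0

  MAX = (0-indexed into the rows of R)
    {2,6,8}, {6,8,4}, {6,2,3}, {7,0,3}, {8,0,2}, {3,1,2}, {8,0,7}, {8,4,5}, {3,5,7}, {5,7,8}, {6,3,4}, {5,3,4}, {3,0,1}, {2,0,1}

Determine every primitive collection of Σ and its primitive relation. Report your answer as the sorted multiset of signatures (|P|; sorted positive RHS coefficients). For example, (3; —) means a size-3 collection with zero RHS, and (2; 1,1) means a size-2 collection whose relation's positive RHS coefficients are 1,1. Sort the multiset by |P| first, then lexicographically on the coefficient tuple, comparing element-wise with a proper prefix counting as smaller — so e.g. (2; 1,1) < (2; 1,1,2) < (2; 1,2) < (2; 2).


The 16 primitive collections of Σ (r=9, n=3):

  P={1,5}:  v_{1} + v_{5} = 0  →  sig = (2; —)
  P={4,7}:  v_{4} + v_{7} = 0  →  sig = (2; —)
  P={0,4}:  v_{0} + v_{4} = v_{1}  →  sig = (2; 1)
  P={0,5}:  v_{0} + v_{5} = v_{7}  →  sig = (2; 1)
  P={1,7}:  v_{1} + v_{7} = v_{0}  →  sig = (2; 1)
  P={1,8}:  v_{1} + v_{8} = v_{2}  →  sig = (2; 1)
  P={2,4}:  v_{2} + v_{4} = v_{6}  →  sig = (2; 1)
  P={2,5}:  v_{2} + v_{5} = v_{8}  →  sig = (2; 1)
  P={3,8}:  v_{3} + v_{8} = v_{4}  →  sig = (2; 1)
  P={6,7}:  v_{6} + v_{7} = v_{2}  →  sig = (2; 1)
  P={0,6}:  v_{0} + v_{6} = v_{1} + v_{2}  →  sig = (2; 1,1)
  P={1,4}:  v_{1} + v_{4} = v_{2} + v_{3}  →  sig = (2; 1,1)
  P={2,7}:  v_{2} + v_{7} = v_{0} + v_{8}  →  sig = (2; 1,1)
  P={5,6}:  v_{5} + v_{6} = v_{4} + v_{8}  →  sig = (2; 1,1)
  P={1,6}:  v_{1} + v_{6} = 2·v_{2} + v_{3}  →  sig = (2; 1,2)
  P={0,2,3}:  v_{0} + v_{2} + v_{3} = 2·v_{1}  →  sig = (3; 2)

Sorted signature multiset PRS(X):
    (2; —)
    (2; —)
    (2; 1)
    (2; 1)
    (2; 1)
    (2; 1)
    (2; 1)
    (2; 1)
    (2; 1)
    (2; 1)
    (2; 1,1)
    (2; 1,1)
    (2; 1,1)
    (2; 1,1)
    (2; 1,2)
    (3; 2)


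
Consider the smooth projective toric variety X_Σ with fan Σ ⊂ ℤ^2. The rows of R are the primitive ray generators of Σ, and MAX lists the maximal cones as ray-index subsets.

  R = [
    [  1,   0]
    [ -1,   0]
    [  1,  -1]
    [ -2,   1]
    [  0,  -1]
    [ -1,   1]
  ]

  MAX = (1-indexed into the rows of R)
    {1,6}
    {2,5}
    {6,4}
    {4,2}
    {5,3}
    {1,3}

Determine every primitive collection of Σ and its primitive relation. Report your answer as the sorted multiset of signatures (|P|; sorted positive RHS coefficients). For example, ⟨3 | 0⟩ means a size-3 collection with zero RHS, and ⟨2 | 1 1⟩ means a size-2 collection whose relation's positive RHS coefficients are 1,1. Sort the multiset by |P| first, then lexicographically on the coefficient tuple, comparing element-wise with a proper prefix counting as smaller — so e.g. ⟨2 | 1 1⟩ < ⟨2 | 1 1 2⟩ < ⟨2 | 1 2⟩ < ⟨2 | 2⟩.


Δ(Σ) — 6 vertices, 9 min non-faces:

  {1,2}:  v_{1} + v_{2} = 0  ⟹  sig = ⟨2 | 0⟩
  {3,6}:  v_{3} + v_{6} = 0  ⟹  sig = ⟨2 | 0⟩
  {1,4}:  v_{1} + v_{4} = v_{6}  ⟹  sig = ⟨2 | 1⟩
  {1,5}:  v_{1} + v_{5} = v_{3}  ⟹  sig = ⟨2 | 1⟩
  {2,3}:  v_{2} + v_{3} = v_{5}  ⟹  sig = ⟨2 | 1⟩
  {2,6}:  v_{2} + v_{6} = v_{4}  ⟹  sig = ⟨2 | 1⟩
  {3,4}:  v_{3} + v_{4} = v_{2}  ⟹  sig = ⟨2 | 1⟩
  {5,6}:  v_{5} + v_{6} = v_{2}  ⟹  sig = ⟨2 | 1⟩
  {4,5}:  v_{4} + v_{5} = 2·v_{2}  ⟹  sig = ⟨2 | 2⟩

Sorted signature multiset PRS(X):
    |P|=2: 9 collections, coeffs (), (), (1), (1), (1), (1), (1), (1), (2)


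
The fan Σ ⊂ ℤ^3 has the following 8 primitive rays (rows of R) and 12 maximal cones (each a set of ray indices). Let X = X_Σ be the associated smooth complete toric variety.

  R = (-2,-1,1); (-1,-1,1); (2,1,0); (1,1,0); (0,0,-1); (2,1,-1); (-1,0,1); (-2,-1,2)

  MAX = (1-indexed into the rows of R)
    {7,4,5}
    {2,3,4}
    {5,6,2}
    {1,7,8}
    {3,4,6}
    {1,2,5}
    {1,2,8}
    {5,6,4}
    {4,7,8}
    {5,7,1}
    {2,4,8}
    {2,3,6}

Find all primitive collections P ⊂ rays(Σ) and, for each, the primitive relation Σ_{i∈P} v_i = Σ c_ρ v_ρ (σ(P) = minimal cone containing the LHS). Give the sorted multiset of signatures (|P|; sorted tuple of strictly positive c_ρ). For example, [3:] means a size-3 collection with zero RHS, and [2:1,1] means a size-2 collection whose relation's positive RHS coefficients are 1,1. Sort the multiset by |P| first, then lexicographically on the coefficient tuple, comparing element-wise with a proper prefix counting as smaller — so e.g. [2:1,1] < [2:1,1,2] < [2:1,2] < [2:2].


The 12 primitive collections of Σ (r=8, n=3):

  • {1,6}:  v_{1} + v_{6} = 0  so sig = [2:]
  • {1,4}:  v_{1} + v_{4} = v_{7}  so sig = [2:1]
  • {2,7}:  v_{2} + v_{7} = v_{8}  so sig = [2:1]
  • {3,5}:  v_{3} + v_{5} = v_{6}  so sig = [2:1]
  • {5,8}:  v_{5} + v_{8} = v_{1}  so sig = [2:1]
  • {6,7}:  v_{6} + v_{7} = v_{4}  so sig = [2:1]
  • {1,3}:  v_{1} + v_{3} = v_{2} + v_{4}  so sig = [2:1,1]
  • {6,8}:  v_{6} + v_{8} = v_{2} + v_{4}  so sig = [2:1,1]
  • {3,7}:  v_{3} + v_{7} = v_{2} + 2·v_{4}  so sig = [2:1,2]
  • {3,8}:  v_{3} + v_{8} = 2·v_{2} + 2·v_{4}  so sig = [2:2,2]
  • {2,4,5}:  v_{2} + v_{4} + v_{5} = 0  so sig = [3:]
  • {2,4,6}:  v_{2} + v_{4} + v_{6} = v_{3}  so sig = [3:1]

so the primitive-relation signature multiset is
    [2:]
    [2:1]
    [2:1]
    [2:1]
    [2:1]
    [2:1]
    [2:1,1]
    [2:1,1]
    [2:1,2]
    [2:2,2]
    [3:]
    [3:1]


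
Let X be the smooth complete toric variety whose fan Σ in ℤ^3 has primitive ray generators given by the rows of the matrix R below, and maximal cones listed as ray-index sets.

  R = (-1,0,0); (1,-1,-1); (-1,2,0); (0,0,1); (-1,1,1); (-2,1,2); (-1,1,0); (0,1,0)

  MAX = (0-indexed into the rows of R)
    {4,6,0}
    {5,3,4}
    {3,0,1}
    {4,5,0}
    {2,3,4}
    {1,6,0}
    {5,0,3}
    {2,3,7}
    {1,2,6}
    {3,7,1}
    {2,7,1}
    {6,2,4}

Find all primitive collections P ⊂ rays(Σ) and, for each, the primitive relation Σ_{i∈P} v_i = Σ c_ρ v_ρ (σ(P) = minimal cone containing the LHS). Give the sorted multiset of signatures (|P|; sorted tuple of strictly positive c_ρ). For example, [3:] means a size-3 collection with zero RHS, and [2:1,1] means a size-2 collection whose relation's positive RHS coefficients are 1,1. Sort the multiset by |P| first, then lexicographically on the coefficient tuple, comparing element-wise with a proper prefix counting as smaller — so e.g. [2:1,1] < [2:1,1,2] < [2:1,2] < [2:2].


|primitive collections| = 12. Relations:

  {1,4}:  v_{1} + v_{4} = 0  ⟹  sig = [2:]
  {0,7}:  v_{0} + v_{7} = v_{6}  ⟹  sig = [2:1]
  {3,6}:  v_{3} + v_{6} = v_{4}  ⟹  sig = [2:1]
  {6,7}:  v_{6} + v_{7} = v_{2}  ⟹  sig = [2:1]
  {1,5}:  v_{1} + v_{5} = v_{0} + v_{3}  ⟹  sig = [2:1,1]
  {4,7}:  v_{4} + v_{7} = v_{2} + v_{3}  ⟹  sig = [2:1,1]
  {2,5}:  v_{2} + v_{5} = 2·v_{4} + v_{6}  ⟹  sig = [2:1,2]
  {5,6}:  v_{5} + v_{6} = v_{0} + 2·v_{4}  ⟹  sig = [2:1,2]
  {0,2}:  v_{0} + v_{2} = 2·v_{6}  ⟹  sig = [2:2]
  {5,7}:  v_{5} + v_{7} = 2·v_{4}  ⟹  sig = [2:2]
  {0,3,4}:  v_{0} + v_{3} + v_{4} = v_{5}  ⟹  sig = [3:1]
  {1,2,3}:  v_{1} + v_{2} + v_{3} = v_{7}  ⟹  sig = [3:1]

so the primitive-relation signature multiset is
{ [2:],  [2:1] ×3,  [2:1,1] ×2,  [2:1,2] ×2,  [2:2] ×2,  [3:1] ×2 }


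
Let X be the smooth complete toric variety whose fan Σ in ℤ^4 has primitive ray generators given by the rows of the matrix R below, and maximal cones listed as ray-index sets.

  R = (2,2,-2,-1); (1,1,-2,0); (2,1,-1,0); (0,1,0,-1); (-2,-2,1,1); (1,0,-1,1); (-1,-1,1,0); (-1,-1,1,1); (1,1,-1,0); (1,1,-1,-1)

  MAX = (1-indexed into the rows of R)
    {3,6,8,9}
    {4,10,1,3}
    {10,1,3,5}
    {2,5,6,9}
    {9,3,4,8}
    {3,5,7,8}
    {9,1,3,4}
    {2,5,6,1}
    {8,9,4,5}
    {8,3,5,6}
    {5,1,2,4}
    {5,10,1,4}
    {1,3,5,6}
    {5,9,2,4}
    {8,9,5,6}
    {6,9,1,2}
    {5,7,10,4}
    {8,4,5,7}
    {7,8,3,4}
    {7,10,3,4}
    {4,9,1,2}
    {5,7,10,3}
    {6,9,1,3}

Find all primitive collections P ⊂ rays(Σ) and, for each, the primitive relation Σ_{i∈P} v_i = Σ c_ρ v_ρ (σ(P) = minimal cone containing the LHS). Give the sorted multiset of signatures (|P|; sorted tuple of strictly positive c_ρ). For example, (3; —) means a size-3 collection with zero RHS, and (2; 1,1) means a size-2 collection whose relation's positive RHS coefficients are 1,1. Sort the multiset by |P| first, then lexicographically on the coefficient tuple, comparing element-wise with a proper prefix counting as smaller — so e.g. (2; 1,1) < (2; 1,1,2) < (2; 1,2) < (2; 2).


|primitive collections| = 15. Relations:

  • {7,9}:  v_{7} + v_{9} = 0 ; sig = (2; —)
  • {8,10}:  v_{8} + v_{10} = 0 ; sig = (2; —)
  • {1,7}:  v_{1} + v_{7} = v_{10} ; sig = (2; 1)
  • {1,8}:  v_{1} + v_{8} = v_{9} ; sig = (2; 1)
  • {4,6}:  v_{4} + v_{6} = v_{9} ; sig = (2; 1)
  • {9,10}:  v_{9} + v_{10} = v_{1} ; sig = (2; 1)
  • {2,3}:  v_{2} + v_{3} = v_{1} + v_{6} ; sig = (2; 1,1)
  • {2,7}:  v_{2} + v_{7} = v_{1} + v_{5} ; sig = (2; 1,1)
  • {6,7}:  v_{6} + v_{7} = v_{3} + v_{5} ; sig = (2; 1,1)
  • {6,10}:  v_{6} + v_{10} = v_{1} + v_{3} + v_{5} ; sig = (2; 1,1,1)
  • {2,8}:  v_{2} + v_{8} = v_{5} + 2·v_{9} ; sig = (2; 1,2)
  • {2,10}:  v_{2} + v_{10} = 2·v_{1} + v_{5} ; sig = (2; 1,2)
  • {3,4,5}:  v_{3} + v_{4} + v_{5} = 0 ; sig = (3; —)
  • {1,5,9}:  v_{1} + v_{5} + v_{9} = v_{2} ; sig = (3; 1)
  • {3,5,9}:  v_{3} + v_{5} + v_{9} = v_{6} ; sig = (3; 1)

Hence PRS(X_Σ) =
    (2; —)
    (2; —)
    (2; 1)
    (2; 1)
    (2; 1)
    (2; 1)
    (2; 1,1)
    (2; 1,1)
    (2; 1,1)
    (2; 1,1,1)
    (2; 1,2)
    (2; 1,2)
    (3; —)
    (3; 1)
    (3; 1)


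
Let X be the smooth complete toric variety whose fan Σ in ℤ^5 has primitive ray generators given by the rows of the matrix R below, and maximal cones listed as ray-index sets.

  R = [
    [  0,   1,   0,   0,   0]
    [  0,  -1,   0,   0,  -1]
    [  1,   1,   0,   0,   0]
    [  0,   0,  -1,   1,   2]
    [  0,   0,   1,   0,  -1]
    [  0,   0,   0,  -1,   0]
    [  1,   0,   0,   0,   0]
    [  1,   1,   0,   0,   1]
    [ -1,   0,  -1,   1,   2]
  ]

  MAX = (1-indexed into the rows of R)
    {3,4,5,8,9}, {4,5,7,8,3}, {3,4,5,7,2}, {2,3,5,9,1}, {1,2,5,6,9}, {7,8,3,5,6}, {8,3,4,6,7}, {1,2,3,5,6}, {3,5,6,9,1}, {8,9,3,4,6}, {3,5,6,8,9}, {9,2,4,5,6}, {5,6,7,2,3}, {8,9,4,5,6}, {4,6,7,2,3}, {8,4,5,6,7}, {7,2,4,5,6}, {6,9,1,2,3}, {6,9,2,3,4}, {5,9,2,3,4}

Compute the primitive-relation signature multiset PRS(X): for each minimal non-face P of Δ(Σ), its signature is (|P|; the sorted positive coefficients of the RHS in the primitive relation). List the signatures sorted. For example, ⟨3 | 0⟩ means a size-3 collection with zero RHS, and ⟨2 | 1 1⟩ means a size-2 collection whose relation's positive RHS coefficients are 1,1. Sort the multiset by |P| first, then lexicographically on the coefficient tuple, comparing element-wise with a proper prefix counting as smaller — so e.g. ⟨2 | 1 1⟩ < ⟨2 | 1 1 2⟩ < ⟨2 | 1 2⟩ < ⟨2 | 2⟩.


The 7 primitive collections of Σ (r=9, n=5):

  P={1,7}:  v_{1} + v_{7} = v_{3}  ⟹  sig = ⟨2 | 1⟩
  P={2,8}:  v_{2} + v_{8} = v_{7}  ⟹  sig = ⟨2 | 1⟩
  P={7,9}:  v_{7} + v_{9} = v_{4}  ⟹  sig = ⟨2 | 1⟩
  P={1,4}:  v_{1} + v_{4} = v_{3} + v_{9}  ⟹  sig = ⟨2 | 1 1⟩
  P={1,8}:  v_{1} + v_{8} = 2·v_{3} + v_{5} + v_{6} + v_{9}  ⟹  sig = ⟨2 | 1 1 1 2⟩
  P={3,4,5,6}:  v_{3} + v_{4} + v_{5} + v_{6} = v_{8}  ⟹  sig = ⟨4 | 1⟩
  P={2,3,5,6,9}:  v_{2} + v_{3} + v_{5} + v_{6} + v_{9} = 0  ⟹  sig = ⟨5 | 0⟩

Hence PRS(X_Σ) =
    ⟨2 | 1⟩
    ⟨2 | 1⟩
    ⟨2 | 1⟩
    ⟨2 | 1 1⟩
    ⟨2 | 1 1 1 2⟩
    ⟨4 | 1⟩
    ⟨5 | 0⟩


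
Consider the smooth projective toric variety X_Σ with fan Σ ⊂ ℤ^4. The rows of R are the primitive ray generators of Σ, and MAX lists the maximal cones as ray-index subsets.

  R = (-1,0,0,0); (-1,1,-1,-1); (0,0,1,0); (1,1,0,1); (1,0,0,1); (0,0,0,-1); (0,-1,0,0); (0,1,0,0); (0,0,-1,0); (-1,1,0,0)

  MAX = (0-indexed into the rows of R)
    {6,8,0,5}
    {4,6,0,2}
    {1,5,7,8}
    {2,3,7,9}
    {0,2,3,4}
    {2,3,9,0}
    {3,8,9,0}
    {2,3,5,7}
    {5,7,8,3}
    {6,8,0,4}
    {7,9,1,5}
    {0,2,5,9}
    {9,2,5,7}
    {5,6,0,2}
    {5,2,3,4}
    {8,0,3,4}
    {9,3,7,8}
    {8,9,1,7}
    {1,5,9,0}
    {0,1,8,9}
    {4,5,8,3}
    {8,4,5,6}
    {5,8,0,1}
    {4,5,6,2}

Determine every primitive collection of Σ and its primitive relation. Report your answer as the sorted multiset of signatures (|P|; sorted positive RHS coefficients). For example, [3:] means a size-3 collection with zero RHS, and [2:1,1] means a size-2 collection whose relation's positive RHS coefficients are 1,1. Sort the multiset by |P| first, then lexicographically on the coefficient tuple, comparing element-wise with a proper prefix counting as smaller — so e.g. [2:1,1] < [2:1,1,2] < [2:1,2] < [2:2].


Minimal non-faces — 15 found among 10 rays, 24 max cones:

  • {2,8}:  v_{2} + v_{8} = 0 — sig = [2:]
  • {6,7}:  v_{6} + v_{7} = 0 — sig = [2:]
  • {0,7}:  v_{0} + v_{7} = v_{9} — sig = [2:1]
  • {3,6}:  v_{3} + v_{6} = v_{4} — sig = [2:1]
  • {4,7}:  v_{4} + v_{7} = v_{3} — sig = [2:1]
  • {6,9}:  v_{6} + v_{9} = v_{0} — sig = [2:1]
  • {1,2}:  v_{1} + v_{2} = v_{5} + v_{9} — sig = [2:1,1]
  • {1,4}:  v_{1} + v_{4} = v_{7} + v_{8} — sig = [2:1,1]
  • {4,9}:  v_{4} + v_{9} = v_{0} + v_{3} — sig = [2:1,1]
  • {1,6}:  v_{1} + v_{6} = v_{0} + v_{5} + v_{8} — sig = [2:1,1,1]
  • {1,3}:  v_{1} + v_{3} = 2·v_{7} + v_{8} — sig = [2:1,2]
  • {0,4,5}:  v_{0} + v_{4} + v_{5} = 0 — sig = [3:]
  • {0,3,5}:  v_{0} + v_{3} + v_{5} = v_{7} — sig = [3:1]
  • {5,8,9}:  v_{5} + v_{8} + v_{9} = v_{1} — sig = [3:1]
  • {3,5,9}:  v_{3} + v_{5} + v_{9} = 2·v_{7} — sig = [3:2]

so the primitive-relation signature multiset is
{ [2:] ×2,  [2:1] ×4,  [2:1,1] ×3,  [2:1,1,1],  [2:1,2],  [3:],  [3:1] ×2,  [3:2] }


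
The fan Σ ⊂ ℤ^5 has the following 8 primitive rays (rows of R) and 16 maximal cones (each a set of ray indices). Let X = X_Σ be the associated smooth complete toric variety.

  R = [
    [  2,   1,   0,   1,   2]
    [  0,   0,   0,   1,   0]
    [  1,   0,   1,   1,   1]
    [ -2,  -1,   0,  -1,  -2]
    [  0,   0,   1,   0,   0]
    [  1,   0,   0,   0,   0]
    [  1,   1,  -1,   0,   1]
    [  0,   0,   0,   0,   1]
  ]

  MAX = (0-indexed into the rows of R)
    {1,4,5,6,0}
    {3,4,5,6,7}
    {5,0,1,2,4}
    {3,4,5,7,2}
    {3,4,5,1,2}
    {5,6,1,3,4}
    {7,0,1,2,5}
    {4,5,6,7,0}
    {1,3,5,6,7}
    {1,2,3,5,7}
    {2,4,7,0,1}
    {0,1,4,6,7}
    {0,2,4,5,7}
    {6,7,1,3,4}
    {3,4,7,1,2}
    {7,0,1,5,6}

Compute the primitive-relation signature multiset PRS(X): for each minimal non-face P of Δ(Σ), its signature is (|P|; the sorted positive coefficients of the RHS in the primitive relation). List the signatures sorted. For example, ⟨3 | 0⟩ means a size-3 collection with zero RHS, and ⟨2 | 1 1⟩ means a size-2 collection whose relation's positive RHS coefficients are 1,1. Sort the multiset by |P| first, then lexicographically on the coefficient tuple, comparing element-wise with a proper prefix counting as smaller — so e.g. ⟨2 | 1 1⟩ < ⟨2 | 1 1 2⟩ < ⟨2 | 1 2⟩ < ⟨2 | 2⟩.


3 minimal non-faces of Δ(Σ) (on 8 rays):

  P = {0,3}:  v_{0} + v_{3} = 0  ⇒ sig = ⟨2 | 0⟩
  P = {2,6}:  v_{2} + v_{6} = v_{0}  ⇒ sig = ⟨2 | 1⟩
  P = {1,4,5,7}:  v_{1} + v_{4} + v_{5} + v_{7} = v_{2}  ⇒ sig = ⟨4 | 1⟩

so the primitive-relation signature multiset is
{ ⟨2 | 0⟩,  ⟨2 | 1⟩,  ⟨4 | 1⟩ }


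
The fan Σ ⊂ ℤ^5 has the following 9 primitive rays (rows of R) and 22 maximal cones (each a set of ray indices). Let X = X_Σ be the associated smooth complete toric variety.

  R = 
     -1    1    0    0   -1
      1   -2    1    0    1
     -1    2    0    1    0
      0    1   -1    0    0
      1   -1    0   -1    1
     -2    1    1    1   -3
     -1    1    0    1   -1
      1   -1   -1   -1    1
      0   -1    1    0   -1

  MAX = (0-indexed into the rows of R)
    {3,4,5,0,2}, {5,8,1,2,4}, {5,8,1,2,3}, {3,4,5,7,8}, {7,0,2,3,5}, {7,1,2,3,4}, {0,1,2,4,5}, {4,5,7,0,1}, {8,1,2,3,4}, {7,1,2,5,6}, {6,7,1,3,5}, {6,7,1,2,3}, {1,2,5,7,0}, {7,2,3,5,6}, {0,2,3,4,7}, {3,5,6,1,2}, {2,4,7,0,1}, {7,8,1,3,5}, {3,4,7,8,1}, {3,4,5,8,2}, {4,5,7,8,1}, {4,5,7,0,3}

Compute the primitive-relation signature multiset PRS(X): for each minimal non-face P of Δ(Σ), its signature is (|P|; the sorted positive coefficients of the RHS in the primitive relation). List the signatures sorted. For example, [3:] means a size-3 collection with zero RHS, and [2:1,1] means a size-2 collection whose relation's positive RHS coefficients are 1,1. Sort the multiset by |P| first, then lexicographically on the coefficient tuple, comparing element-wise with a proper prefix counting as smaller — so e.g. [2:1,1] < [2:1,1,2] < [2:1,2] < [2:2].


Σ has 9 primitive collections:

  P = {4,6}:  v_{4} + v_{6} = 0 ; sig = [2:]
  P = {0,8}:  v_{0} + v_{8} = v_{4} + v_{5} ; sig = [2:1,1]
  P = {0,6}:  v_{0} + v_{6} = v_{2} + v_{5} + v_{7} ; sig = [2:1,1,1]
  P = {6,8}:  v_{6} + v_{8} = v_{1} + v_{3} + v_{5} ; sig = [2:1,1,1]
  P = {0,1,3}:  v_{0} + v_{1} + v_{3} = 0 ; sig = [3:]
  P = {2,7,8}:  v_{2} + v_{7} + v_{8} = 0 ; sig = [3:]
  P = {1,3,4,5}:  v_{1} + v_{3} + v_{4} + v_{5} = v_{8} ; sig = [4:1]
  P = {2,4,5,7}:  v_{2} + v_{4} + v_{5} + v_{7} = v_{0} ; sig = [4:1]
  P = {1,2,3,5,7}:  v_{1} + v_{2} + v_{3} + v_{5} + v_{7} = v_{6} ; sig = [5:1]

Signatures (|P|; sorted positive RHS coefficients), sorted:
[[2:], [2:1,1], [2:1,1,1], [2:1,1,1], [3:], [3:], [4:1], [4:1], [5:1]]


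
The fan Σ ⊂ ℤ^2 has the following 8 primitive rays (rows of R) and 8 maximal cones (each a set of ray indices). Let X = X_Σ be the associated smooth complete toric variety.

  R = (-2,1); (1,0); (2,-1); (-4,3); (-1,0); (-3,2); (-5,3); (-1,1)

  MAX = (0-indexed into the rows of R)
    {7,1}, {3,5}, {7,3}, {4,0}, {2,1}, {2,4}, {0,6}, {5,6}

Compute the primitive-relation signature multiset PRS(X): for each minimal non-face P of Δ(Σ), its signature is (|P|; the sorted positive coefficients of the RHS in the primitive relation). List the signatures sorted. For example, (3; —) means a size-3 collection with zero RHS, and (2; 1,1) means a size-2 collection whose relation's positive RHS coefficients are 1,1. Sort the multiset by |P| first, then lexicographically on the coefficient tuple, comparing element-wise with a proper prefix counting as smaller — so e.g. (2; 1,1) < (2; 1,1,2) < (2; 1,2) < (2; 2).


Primitive collections (20):

  P = {0,2}:  v_{0} + v_{2} = 0 ; sig = (2; —)
  P = {1,4}:  v_{1} + v_{4} = 0 ; sig = (2; —)
  P = {0,1}:  v_{0} + v_{1} = v_{7} ; sig = (2; 1)
  P = {0,5}:  v_{0} + v_{5} = v_{6} ; sig = (2; 1)
  P = {0,7}:  v_{0} + v_{7} = v_{5} ; sig = (2; 1)
  P = {1,6}:  v_{1} + v_{6} = v_{3} ; sig = (2; 1)
  P = {2,5}:  v_{2} + v_{5} = v_{7} ; sig = (2; 1)
  P = {2,6}:  v_{2} + v_{6} = v_{5} ; sig = (2; 1)
  P = {2,7}:  v_{2} + v_{7} = v_{1} ; sig = (2; 1)
  P = {3,4}:  v_{3} + v_{4} = v_{6} ; sig = (2; 1)
  P = {4,7}:  v_{4} + v_{7} = v_{0} ; sig = (2; 1)
  P = {5,7}:  v_{5} + v_{7} = v_{3} ; sig = (2; 1)
  P = {0,3}:  v_{0} + v_{3} = 2·v_{5} ; sig = (2; 2)
  P = {1,5}:  v_{1} + v_{5} = 2·v_{7} ; sig = (2; 2)
  P = {2,3}:  v_{2} + v_{3} = 2·v_{7} ; sig = (2; 2)
  P = {4,5}:  v_{4} + v_{5} = 2·v_{0} ; sig = (2; 2)
  P = {6,7}:  v_{6} + v_{7} = 2·v_{5} ; sig = (2; 2)
  P = {1,3}:  v_{1} + v_{3} = 3·v_{7} ; sig = (2; 3)
  P = {3,6}:  v_{3} + v_{6} = 3·v_{5} ; sig = (2; 3)
  P = {4,6}:  v_{4} + v_{6} = 3·v_{0} ; sig = (2; 3)

Hence PRS(X_Σ) =
    |P|=2: 20 collections, coeffs (), (), (1), (1), (1), (1), (1), (1), (1), (1), (1), (1), (2), (2), (2), (2), (2), (3), (3), (3)


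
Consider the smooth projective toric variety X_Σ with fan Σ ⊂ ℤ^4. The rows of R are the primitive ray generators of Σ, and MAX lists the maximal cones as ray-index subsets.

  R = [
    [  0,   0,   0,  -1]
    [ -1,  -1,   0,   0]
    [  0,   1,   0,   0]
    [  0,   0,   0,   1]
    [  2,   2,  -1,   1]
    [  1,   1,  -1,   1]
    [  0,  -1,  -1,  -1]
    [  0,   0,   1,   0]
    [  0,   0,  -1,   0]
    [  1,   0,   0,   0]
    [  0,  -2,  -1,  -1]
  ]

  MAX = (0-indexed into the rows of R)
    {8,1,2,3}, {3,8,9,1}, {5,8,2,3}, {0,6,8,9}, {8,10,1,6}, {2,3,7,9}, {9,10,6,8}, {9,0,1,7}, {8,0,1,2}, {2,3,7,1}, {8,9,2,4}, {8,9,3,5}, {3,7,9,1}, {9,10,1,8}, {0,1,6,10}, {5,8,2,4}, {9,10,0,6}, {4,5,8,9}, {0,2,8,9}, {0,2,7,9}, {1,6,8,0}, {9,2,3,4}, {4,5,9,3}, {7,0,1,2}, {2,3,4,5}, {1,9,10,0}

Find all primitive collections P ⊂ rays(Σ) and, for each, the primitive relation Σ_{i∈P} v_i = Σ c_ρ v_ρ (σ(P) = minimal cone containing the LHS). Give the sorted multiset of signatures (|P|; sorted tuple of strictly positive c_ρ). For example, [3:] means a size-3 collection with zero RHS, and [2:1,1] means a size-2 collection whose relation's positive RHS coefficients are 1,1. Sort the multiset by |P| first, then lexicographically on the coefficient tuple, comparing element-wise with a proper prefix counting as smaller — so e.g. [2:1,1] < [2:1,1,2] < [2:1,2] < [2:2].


|primitive collections| = 25. Relations:

  P={0,3}:  v_{0} + v_{3} = 0  ⟹  sig = [2:]
  P={7,8}:  v_{7} + v_{8} = 0  ⟹  sig = [2:]
  P={1,4}:  v_{1} + v_{4} = v_{5}  ⟹  sig = [2:1]
  P={2,10}:  v_{2} + v_{10} = v_{6}  ⟹  sig = [2:1]
  P={1,5}:  v_{1} + v_{5} = v_{3} + v_{8}  ⟹  sig = [2:1,1]
  P={2,6}:  v_{2} + v_{6} = v_{0} + v_{8}  ⟹  sig = [2:1,1]
  P={0,5}:  v_{0} + v_{5} = v_{2} + v_{8} + v_{9}  ⟹  sig = [2:1,1,1]
  P={3,6}:  v_{3} + v_{6} = v_{1} + v_{8} + v_{9}  ⟹  sig = [2:1,1,1]
  P={5,7}:  v_{5} + v_{7} = v_{2} + v_{3} + v_{9}  ⟹  sig = [2:1,1,1]
  P={6,7}:  v_{6} + v_{7} = v_{0} + v_{1} + v_{9}  ⟹  sig = [2:1,1,1]
  P={5,6}:  v_{5} + v_{6} = 2·v_{8} + v_{9}  ⟹  sig = [2:1,2]
  P={0,4}:  v_{0} + v_{4} = 2·v_{2} + v_{8} + 2·v_{9}  ⟹  sig = [2:1,2,2]
  P={3,10}:  v_{3} + v_{10} = 2·v_{1} + v_{8} + 2·v_{9}  ⟹  sig = [2:1,2,2]
  P={4,6}:  v_{4} + v_{6} = v_{2} + 2·v_{8} + 2·v_{9}  ⟹  sig = [2:1,2,2]
  P={4,7}:  v_{4} + v_{7} = 2·v_{2} + v_{3} + 2·v_{9}  ⟹  sig = [2:1,2,2]
  P={5,10}:  v_{5} + v_{10} = v_{1} + 2·v_{8} + 2·v_{9}  ⟹  sig = [2:1,2,2]
  P={7,10}:  v_{7} + v_{10} = v_{0} + 2·v_{1} + 2·v_{9}  ⟹  sig = [2:1,2,2]
  P={4,10}:  v_{4} + v_{10} = 2·v_{8} + 2·v_{9}  ⟹  sig = [2:2,2]
  P={1,2,9}:  v_{1} + v_{2} + v_{9} = 0  ⟹  sig = [3:]
  P={1,6,9}:  v_{1} + v_{6} + v_{9} = v_{10}  ⟹  sig = [3:1]
  P={2,5,9}:  v_{2} + v_{5} + v_{9} = v_{4}  ⟹  sig = [3:1]
  P={0,8,10}:  v_{0} + v_{8} + v_{10} = 2·v_{6}  ⟹  sig = [3:2]
  P={3,4,8}:  v_{3} + v_{4} + v_{8} = 2·v_{5}  ⟹  sig = [3:2]
  P={0,1,8,9}:  v_{0} + v_{1} + v_{8} + v_{9} = v_{6}  ⟹  sig = [4:1]
  P={2,3,8,9}:  v_{2} + v_{3} + v_{8} + v_{9} = v_{5}  ⟹  sig = [4:1]

Signatures (|P|; sorted positive RHS coefficients), sorted:
{ [2:] ×2,  [2:1] ×2,  [2:1,1] ×2,  [2:1,1,1] ×4,  [2:1,2],  [2:1,2,2] ×6,  [2:2,2],  [3:],  [3:1] ×2,  [3:2] ×2,  [4:1] ×2 }


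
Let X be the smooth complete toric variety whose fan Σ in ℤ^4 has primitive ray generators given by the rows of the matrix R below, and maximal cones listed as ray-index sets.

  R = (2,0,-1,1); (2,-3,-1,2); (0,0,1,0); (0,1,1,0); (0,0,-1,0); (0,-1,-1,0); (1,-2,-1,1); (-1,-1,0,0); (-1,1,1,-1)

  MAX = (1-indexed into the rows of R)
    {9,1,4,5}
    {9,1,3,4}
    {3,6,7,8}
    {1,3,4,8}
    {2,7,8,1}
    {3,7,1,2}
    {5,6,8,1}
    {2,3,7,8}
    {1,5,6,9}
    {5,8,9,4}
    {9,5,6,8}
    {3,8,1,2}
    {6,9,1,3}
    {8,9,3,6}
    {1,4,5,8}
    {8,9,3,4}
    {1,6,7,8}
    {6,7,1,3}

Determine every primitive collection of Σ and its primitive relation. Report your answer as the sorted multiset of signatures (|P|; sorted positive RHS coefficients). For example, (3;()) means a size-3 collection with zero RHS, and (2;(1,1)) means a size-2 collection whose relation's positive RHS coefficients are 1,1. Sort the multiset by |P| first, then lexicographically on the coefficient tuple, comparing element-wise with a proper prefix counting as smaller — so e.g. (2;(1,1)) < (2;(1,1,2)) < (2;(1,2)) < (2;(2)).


Σ has 12 primitive collections:

  {3,5}:  v_{3} + v_{5} = 0 ; sig = (2;())
  {4,6}:  v_{4} + v_{6} = 0 ; sig = (2;())
  {2,9}:  v_{2} + v_{9} = v_{3} + v_{7} ; sig = (2;(1,1))
  {7,9}:  v_{7} + v_{9} = v_{3} + v_{6} ; sig = (2;(1,1))
  {2,5}:  v_{2} + v_{5} = v_{1} + v_{7} + v_{8} ; sig = (2;(1,1,1))
  {4,7}:  v_{4} + v_{7} = v_{1} + v_{3} + v_{8} ; sig = (2;(1,1,1))
  {5,7}:  v_{5} + v_{7} = v_{1} + v_{6} + v_{8} ; sig = (2;(1,1,1))
  {2,6}:  v_{2} + v_{6} = 2·v_{7} ; sig = (2;(2))
  {2,4}:  v_{2} + v_{4} = 2·v_{1} + 2·v_{3} + 2·v_{8} ; sig = (2;(2,2,2))
  {1,8,9}:  v_{1} + v_{8} + v_{9} = 0 ; sig = (3;())
  {1,3,6,8}:  v_{1} + v_{3} + v_{6} + v_{8} = v_{7} ; sig = (4;(1))
  {1,3,7,8}:  v_{1} + v_{3} + v_{7} + v_{8} = v_{2} ; sig = (4;(1))

Hence PRS(X_Σ) =
    |P|=2: 9 collections, coeffs (), (), (1,1), (1,1), (1,1,1), (1,1,1), (1,1,1), (2), (2,2,2)
    |P|=3: 1 collection, coeffs ()
    |P|=4: 2 collections, coeffs (1), (1)


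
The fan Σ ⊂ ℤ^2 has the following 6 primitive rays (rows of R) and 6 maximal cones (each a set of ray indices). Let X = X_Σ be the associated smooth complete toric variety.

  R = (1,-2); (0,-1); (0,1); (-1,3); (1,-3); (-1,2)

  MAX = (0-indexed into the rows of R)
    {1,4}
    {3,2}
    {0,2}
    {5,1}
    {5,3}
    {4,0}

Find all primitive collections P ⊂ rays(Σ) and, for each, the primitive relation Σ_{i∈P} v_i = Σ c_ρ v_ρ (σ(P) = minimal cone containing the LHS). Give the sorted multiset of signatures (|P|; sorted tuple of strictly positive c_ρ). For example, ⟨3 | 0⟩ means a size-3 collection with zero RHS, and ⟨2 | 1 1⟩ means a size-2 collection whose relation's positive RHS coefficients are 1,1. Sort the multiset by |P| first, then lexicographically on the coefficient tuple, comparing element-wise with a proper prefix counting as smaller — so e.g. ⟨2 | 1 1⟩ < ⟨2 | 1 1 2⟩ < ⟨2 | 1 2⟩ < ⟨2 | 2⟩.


Δ(Σ) — 6 vertices, 9 min non-faces:

  P = {0,5}:  v_{0} + v_{5} = 0  ⇒ sig = ⟨2 | 0⟩
  P = {1,2}:  v_{1} + v_{2} = 0  ⇒ sig = ⟨2 | 0⟩
  P = {3,4}:  v_{3} + v_{4} = 0  ⇒ sig = ⟨2 | 0⟩
  P = {0,1}:  v_{0} + v_{1} = v_{4}  ⇒ sig = ⟨2 | 1⟩
  P = {0,3}:  v_{0} + v_{3} = v_{2}  ⇒ sig = ⟨2 | 1⟩
  P = {1,3}:  v_{1} + v_{3} = v_{5}  ⇒ sig = ⟨2 | 1⟩
  P = {2,4}:  v_{2} + v_{4} = v_{0}  ⇒ sig = ⟨2 | 1⟩
  P = {2,5}:  v_{2} + v_{5} = v_{3}  ⇒ sig = ⟨2 | 1⟩
  P = {4,5}:  v_{4} + v_{5} = v_{1}  ⇒ sig = ⟨2 | 1⟩

Signatures (|P|; sorted positive RHS coefficients), sorted:
[⟨2 | 0⟩, ⟨2 | 0⟩, ⟨2 | 0⟩, ⟨2 | 1⟩, ⟨2 | 1⟩, ⟨2 | 1⟩, ⟨2 | 1⟩, ⟨2 | 1⟩, ⟨2 | 1⟩]


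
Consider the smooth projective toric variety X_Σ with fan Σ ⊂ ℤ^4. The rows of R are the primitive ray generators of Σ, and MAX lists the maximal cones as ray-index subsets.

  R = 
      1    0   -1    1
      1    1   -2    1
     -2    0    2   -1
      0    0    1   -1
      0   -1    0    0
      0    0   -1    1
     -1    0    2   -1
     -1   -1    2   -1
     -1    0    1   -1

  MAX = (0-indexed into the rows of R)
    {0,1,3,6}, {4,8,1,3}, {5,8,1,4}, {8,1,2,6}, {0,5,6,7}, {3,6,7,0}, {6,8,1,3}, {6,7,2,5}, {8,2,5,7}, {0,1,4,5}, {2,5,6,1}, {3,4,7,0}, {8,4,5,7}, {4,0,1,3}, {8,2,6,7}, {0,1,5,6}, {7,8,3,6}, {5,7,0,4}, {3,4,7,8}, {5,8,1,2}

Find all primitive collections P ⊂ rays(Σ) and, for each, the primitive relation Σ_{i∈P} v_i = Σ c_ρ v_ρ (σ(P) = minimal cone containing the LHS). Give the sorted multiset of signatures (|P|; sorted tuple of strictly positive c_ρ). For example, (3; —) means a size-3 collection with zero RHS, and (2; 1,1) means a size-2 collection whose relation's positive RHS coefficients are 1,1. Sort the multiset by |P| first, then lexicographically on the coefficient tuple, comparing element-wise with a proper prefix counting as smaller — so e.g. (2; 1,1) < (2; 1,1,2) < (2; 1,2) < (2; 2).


|primitive collections| = 8. Relations:

  • {0,8}:  v_{0} + v_{8} = 0  →  sig = (2; —)
  • {1,7}:  v_{1} + v_{7} = 0  →  sig = (2; —)
  • {3,5}:  v_{3} + v_{5} = 0  →  sig = (2; —)
  • {4,6}:  v_{4} + v_{6} = v_{7}  →  sig = (2; 1)
  • {0,2}:  v_{0} + v_{2} = v_{5} + v_{6}  →  sig = (2; 1,1)
  • {2,3}:  v_{2} + v_{3} = v_{6} + v_{8}  →  sig = (2; 1,1)
  • {2,4}:  v_{2} + v_{4} = v_{5} + v_{7} + v_{8}  →  sig = (2; 1,1,1)
  • {5,6,8}:  v_{5} + v_{6} + v_{8} = v_{2}  →  sig = (3; 1)

Signatures (|P|; sorted positive RHS coefficients), sorted:
    (2; —)
    (2; —)
    (2; —)
    (2; 1)
    (2; 1,1)
    (2; 1,1)
    (2; 1,1,1)
    (3; 1)


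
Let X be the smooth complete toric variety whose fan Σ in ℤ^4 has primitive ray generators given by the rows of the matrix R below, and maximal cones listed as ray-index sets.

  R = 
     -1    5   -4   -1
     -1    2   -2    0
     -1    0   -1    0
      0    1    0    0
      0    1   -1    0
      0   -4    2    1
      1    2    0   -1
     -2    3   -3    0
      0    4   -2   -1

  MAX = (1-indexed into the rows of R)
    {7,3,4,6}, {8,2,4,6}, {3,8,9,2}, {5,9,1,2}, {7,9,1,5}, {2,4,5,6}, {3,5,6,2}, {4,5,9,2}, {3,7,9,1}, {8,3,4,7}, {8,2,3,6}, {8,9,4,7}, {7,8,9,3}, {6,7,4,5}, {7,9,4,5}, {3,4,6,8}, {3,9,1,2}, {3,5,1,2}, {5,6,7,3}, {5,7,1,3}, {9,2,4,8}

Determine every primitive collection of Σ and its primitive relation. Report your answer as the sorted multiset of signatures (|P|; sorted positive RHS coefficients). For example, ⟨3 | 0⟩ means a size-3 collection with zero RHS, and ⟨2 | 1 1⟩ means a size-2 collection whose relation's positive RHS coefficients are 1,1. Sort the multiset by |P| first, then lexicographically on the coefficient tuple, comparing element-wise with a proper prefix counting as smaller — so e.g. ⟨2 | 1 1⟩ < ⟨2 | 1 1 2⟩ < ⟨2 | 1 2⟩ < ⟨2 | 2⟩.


11 collections generate NE(X_Σ); each relation:

  {6,9}:  v_{6} + v_{9} = 0  →  sig = ⟨2 | 0⟩
  {2,7}:  v_{2} + v_{7} = v_{9}  →  sig = ⟨2 | 1⟩
  {1,4}:  v_{1} + v_{4} = v_{2} + v_{9}  →  sig = ⟨2 | 1 1⟩
  {1,6}:  v_{1} + v_{6} = v_{3} + v_{5}  →  sig = ⟨2 | 1 1⟩
  {1,8}:  v_{1} + v_{8} = 2·v_{2} + v_{3} + v_{9}  →  sig = ⟨2 | 1 1 2⟩
  {5,8}:  v_{5} + v_{8} = 2·v_{2}  →  sig = ⟨2 | 2⟩
  {2,3,4}:  v_{2} + v_{3} + v_{4} = v_{8}  →  sig = ⟨3 | 1⟩
  {3,4,5}:  v_{3} + v_{4} + v_{5} = v_{2}  →  sig = ⟨3 | 1⟩
  {3,5,9}:  v_{3} + v_{5} + v_{9} = v_{1}  →  sig = ⟨3 | 1⟩
  {3,4,9}:  v_{3} + v_{4} + v_{9} = v_{7} + v_{8}  →  sig = ⟨3 | 1 1⟩
  {6,7,8}:  v_{6} + v_{7} + v_{8} = v_{3} + v_{4}  →  sig = ⟨3 | 1 1⟩

Signatures (|P|; sorted positive RHS coefficients), sorted:
    ⟨2 | 0⟩
    ⟨2 | 1⟩
    ⟨2 | 1 1⟩
    ⟨2 | 1 1⟩
    ⟨2 | 1 1 2⟩
    ⟨2 | 2⟩
    ⟨3 | 1⟩
    ⟨3 | 1⟩
    ⟨3 | 1⟩
    ⟨3 | 1 1⟩
    ⟨3 | 1 1⟩


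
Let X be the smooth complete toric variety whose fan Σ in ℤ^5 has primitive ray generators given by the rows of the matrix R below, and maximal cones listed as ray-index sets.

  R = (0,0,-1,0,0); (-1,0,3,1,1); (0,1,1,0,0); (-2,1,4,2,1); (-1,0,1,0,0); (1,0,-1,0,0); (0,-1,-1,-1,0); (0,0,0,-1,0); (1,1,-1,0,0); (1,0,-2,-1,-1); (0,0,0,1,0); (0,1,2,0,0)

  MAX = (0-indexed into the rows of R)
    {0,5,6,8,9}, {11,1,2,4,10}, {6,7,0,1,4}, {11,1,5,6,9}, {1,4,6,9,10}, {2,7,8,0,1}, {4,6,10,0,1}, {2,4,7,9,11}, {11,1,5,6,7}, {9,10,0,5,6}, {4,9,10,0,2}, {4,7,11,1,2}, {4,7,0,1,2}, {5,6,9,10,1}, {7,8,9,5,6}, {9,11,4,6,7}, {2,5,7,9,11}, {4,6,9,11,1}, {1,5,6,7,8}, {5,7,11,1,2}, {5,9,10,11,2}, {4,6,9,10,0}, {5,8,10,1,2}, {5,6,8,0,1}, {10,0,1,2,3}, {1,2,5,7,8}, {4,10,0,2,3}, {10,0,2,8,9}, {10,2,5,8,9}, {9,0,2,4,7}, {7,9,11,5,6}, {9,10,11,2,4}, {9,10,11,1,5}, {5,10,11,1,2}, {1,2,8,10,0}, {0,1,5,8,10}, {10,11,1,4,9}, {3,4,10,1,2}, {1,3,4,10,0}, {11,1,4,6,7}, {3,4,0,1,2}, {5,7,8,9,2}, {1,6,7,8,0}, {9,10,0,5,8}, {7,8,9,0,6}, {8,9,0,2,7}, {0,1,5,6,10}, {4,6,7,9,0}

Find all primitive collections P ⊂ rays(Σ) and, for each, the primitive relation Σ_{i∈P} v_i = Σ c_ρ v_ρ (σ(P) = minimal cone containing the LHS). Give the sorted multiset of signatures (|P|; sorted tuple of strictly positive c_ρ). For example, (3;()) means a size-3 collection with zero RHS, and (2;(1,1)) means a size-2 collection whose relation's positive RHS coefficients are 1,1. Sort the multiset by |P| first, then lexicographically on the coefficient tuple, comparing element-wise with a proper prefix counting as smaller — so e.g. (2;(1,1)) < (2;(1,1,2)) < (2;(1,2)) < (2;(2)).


21 minimal non-faces of Δ(Σ) (on 12 rays):

  P={4,5}:  v_{4} + v_{5} = 0  ⟹  sig = (2;())
  P={7,10}:  v_{7} + v_{10} = 0  ⟹  sig = (2;())
  P={0,11}:  v_{0} + v_{11} = v_{2}  ⟹  sig = (2;(1))
  P={2,6}:  v_{2} + v_{6} = v_{7}  ⟹  sig = (2;(1))
  P={4,8}:  v_{4} + v_{8} = v_{0} + v_{2}  ⟹  sig = (2;(1,1))
  P={3,6}:  v_{3} + v_{6} = v_{0} + v_{1} + v_{4}  ⟹  sig = (2;(1,1,1))
  P={3,9}:  v_{3} + v_{9} = v_{2} + v_{4} + v_{10}  ⟹  sig = (2;(1,1,1))
  P={3,5}:  v_{3} + v_{5} = v_{0} + v_{1} + v_{2} + v_{10}  ⟹  sig = (2;(1,1,1,1))
  P={3,7}:  v_{3} + v_{7} = v_{0} + v_{1} + v_{2} + v_{4}  ⟹  sig = (2;(1,1,1,1))
  P={3,11}:  v_{3} + v_{11} = v_{1} + 2·v_{2} + v_{4} + v_{10}  ⟹  sig = (2;(1,1,1,2))
  P={3,8}:  v_{3} + v_{8} = 2·v_{0} + v_{1} + 2·v_{2} + v_{10}  ⟹  sig = (2;(1,1,2,2))
  P={8,11}:  v_{8} + v_{11} = 2·v_{2} + v_{5}  ⟹  sig = (2;(1,2))
  P={0,1,9}:  v_{0} + v_{1} + v_{9} = 0  ⟹  sig = (3;())
  P={0,2,5}:  v_{0} + v_{2} + v_{5} = v_{8}  ⟹  sig = (3;(1))
  P={1,2,9}:  v_{1} + v_{2} + v_{9} = v_{11}  ⟹  sig = (3;(1))
  P={0,5,7}:  v_{0} + v_{5} + v_{7} = v_{6} + v_{8}  ⟹  sig = (3;(1,1))
  P={1,7,9}:  v_{1} + v_{7} + v_{9} = v_{6} + v_{11}  ⟹  sig = (3;(1,1))
  P={1,8,9}:  v_{1} + v_{8} + v_{9} = v_{2} + v_{5}  ⟹  sig = (3;(1,1))
  P={6,8,10}:  v_{6} + v_{8} + v_{10} = v_{0} + v_{5}  ⟹  sig = (3;(1,1))
  P={6,10,11}:  v_{6} + v_{10} + v_{11} = v_{1} + v_{9}  ⟹  sig = (3;(1,1))
  P={0,1,2,4,10}:  v_{0} + v_{1} + v_{2} + v_{4} + v_{10} = v_{3}  ⟹  sig = (5;(1))

so the primitive-relation signature multiset is
    (2;())
    (2;())
    (2;(1))
    (2;(1))
    (2;(1,1))
    (2;(1,1,1))
    (2;(1,1,1))
    (2;(1,1,1,1))
    (2;(1,1,1,1))
    (2;(1,1,1,2))
    (2;(1,1,2,2))
    (2;(1,2))
    (3;())
    (3;(1))
    (3;(1))
    (3;(1,1))
    (3;(1,1))
    (3;(1,1))
    (3;(1,1))
    (3;(1,1))
    (5;(1))
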